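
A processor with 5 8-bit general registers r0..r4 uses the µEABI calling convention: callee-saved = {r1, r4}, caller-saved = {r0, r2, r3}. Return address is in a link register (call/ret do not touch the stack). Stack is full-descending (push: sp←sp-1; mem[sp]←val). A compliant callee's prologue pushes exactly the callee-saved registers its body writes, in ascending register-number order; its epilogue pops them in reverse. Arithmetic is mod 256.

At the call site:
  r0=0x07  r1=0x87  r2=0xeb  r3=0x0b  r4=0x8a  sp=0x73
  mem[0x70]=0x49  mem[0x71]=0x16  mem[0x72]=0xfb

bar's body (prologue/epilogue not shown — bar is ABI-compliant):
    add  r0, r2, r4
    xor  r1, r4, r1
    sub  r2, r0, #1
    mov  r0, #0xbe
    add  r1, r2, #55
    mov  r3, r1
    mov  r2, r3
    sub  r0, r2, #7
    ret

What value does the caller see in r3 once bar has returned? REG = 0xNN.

REG = 0xab

prologue: push r1 -> mem[0x72]=0x87, sp=0x72
body[0] add  r0, r2, r4 -> r0=0x75
body[1] xor  r1, r4, r1 -> r1=0x0d
body[2] sub  r2, r0, #1 -> r2=0x74
body[3] mov  r0, #0xbe -> r0=0xbe
body[4] add  r1, r2, #55 -> r1=0xab
body[5] mov  r3, r1 -> r3=0xab
body[6] mov  r2, r3 -> r2=0xab
body[7] sub  r0, r2, #7 -> r0=0xa4
epilogue: pop r1=0x87, sp=0x73
r3 is caller-saved -> body value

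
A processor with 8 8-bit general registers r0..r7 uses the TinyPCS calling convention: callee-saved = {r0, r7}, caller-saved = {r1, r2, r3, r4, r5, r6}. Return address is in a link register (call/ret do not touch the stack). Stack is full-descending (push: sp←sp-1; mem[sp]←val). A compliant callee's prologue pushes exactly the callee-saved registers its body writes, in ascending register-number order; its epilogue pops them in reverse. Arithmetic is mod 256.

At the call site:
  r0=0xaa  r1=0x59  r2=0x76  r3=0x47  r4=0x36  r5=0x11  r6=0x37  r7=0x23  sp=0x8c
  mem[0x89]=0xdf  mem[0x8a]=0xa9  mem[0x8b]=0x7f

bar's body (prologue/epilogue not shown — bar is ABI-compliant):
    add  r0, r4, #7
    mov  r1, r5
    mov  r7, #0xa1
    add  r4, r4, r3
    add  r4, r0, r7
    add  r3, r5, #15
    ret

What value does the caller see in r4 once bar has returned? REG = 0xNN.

REG = 0xde

prologue: push r0 → mem[0x8b]=0xaa, sp=0x8b
prologue: push r7 → mem[0x8a]=0x23, sp=0x8a
body[0] add  r0, r4, #7 → r0=0x3d
body[1] mov  r1, r5 → r1=0x11
body[2] mov  r7, #0xa1 → r7=0xa1
body[3] add  r4, r4, r3 → r4=0x7d
body[4] add  r4, r0, r7 → r4=0xde
body[5] add  r3, r5, #15 → r3=0x20
epilogue: pop r7=0x23, sp=0x8b
epilogue: pop r0=0xaa, sp=0x8c
r4 is caller-saved → body value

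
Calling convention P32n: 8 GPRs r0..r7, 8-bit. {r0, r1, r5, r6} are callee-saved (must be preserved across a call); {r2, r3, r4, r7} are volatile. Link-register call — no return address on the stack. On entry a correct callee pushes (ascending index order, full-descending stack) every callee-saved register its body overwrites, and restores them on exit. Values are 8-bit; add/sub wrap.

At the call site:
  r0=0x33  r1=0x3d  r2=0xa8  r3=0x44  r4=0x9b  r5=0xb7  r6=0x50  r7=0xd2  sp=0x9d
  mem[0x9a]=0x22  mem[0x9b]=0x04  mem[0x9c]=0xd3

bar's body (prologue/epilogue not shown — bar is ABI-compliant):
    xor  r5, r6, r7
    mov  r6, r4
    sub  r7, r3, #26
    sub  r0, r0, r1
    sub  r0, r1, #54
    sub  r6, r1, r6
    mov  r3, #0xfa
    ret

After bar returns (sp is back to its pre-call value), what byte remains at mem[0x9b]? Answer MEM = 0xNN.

prologue: push r0 -> mem[0x9c]=0x33, sp=0x9c
prologue: push r5 -> mem[0x9b]=0xb7, sp=0x9b
prologue: push r6 -> mem[0x9a]=0x50, sp=0x9a
body[0] xor  r5, r6, r7 -> r5=0x82
body[1] mov  r6, r4 -> r6=0x9b
body[2] sub  r7, r3, #26 -> r7=0x2a
body[3] sub  r0, r0, r1 -> r0=0xf6
body[4] sub  r0, r1, #54 -> r0=0x07
body[5] sub  r6, r1, r6 -> r6=0xa2
body[6] mov  r3, #0xfa -> r3=0xfa
epilogue: pop r6=0x50, sp=0x9b
epilogue: pop r5=0xb7, sp=0x9c
epilogue: pop r0=0x33, sp=0x9d
prologue pushed ['r0', 'r5', 'r6'] at ['0x9c', '0x9b', '0x9a']

MEM = 0xb7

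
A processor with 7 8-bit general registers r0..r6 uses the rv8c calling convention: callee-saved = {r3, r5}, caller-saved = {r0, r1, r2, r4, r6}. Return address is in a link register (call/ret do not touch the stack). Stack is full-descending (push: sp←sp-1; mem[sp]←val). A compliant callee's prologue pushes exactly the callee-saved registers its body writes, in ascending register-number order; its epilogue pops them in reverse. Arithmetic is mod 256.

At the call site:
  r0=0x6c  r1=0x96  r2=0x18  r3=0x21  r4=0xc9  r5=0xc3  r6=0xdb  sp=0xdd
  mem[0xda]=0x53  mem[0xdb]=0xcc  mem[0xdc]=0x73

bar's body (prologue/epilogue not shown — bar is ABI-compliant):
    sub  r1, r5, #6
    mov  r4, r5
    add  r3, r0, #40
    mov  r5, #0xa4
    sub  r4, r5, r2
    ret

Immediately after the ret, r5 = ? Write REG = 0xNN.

REG = 0xc3

prologue: push r3 → mem[0xdc]=0x21, sp=0xdc
prologue: push r5 → mem[0xdb]=0xc3, sp=0xdb
body[0] sub  r1, r5, #6 → r1=0xbd
body[1] mov  r4, r5 → r4=0xc3
body[2] add  r3, r0, #40 → r3=0x94
body[3] mov  r5, #0xa4 → r5=0xa4
body[4] sub  r4, r5, r2 → r4=0x8c
epilogue: pop r5=0xc3, sp=0xdc
epilogue: pop r3=0x21, sp=0xdd
r5 is callee-saved → restored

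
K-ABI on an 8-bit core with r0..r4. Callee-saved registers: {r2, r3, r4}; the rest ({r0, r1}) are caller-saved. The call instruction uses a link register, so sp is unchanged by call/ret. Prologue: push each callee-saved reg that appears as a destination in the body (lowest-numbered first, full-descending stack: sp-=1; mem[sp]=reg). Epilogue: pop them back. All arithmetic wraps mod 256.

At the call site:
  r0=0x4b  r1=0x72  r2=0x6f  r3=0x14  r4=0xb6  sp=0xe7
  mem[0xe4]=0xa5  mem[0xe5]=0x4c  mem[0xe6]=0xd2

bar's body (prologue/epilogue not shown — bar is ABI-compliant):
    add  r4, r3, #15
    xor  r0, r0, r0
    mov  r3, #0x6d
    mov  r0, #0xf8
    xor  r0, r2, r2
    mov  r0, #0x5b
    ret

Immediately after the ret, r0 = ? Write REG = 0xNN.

REG = 0x5b

prologue: push r3 → mem[0xe6]=0x14, sp=0xe6
prologue: push r4 → mem[0xe5]=0xb6, sp=0xe5
body[0] add  r4, r3, #15 → r4=0x23
body[1] xor  r0, r0, r0 → r0=0x00
body[2] mov  r3, #0x6d → r3=0x6d
body[3] mov  r0, #0xf8 → r0=0xf8
body[4] xor  r0, r2, r2 → r0=0x00
body[5] mov  r0, #0x5b → r0=0x5b
epilogue: pop r4=0xb6, sp=0xe6
epilogue: pop r3=0x14, sp=0xe7
r0 is caller-saved → body value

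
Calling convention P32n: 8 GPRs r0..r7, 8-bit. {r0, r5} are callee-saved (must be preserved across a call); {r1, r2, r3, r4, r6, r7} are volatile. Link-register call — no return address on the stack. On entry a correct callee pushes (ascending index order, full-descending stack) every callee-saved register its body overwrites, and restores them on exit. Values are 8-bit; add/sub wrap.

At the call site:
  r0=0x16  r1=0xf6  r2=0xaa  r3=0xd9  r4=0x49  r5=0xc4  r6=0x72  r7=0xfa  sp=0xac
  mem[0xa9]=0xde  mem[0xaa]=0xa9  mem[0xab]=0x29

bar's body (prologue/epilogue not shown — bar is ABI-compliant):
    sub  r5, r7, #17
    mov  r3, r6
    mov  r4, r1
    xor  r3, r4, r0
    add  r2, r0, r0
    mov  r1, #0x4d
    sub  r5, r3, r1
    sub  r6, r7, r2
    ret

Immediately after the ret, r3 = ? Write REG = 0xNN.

REG = 0xe0

prologue: push r5 -> mem[0xab]=0xc4, sp=0xab
body[0] sub  r5, r7, #17 -> r5=0xe9
body[1] mov  r3, r6 -> r3=0x72
body[2] mov  r4, r1 -> r4=0xf6
body[3] xor  r3, r4, r0 -> r3=0xe0
body[4] add  r2, r0, r0 -> r2=0x2c
body[5] mov  r1, #0x4d -> r1=0x4d
body[6] sub  r5, r3, r1 -> r5=0x93
body[7] sub  r6, r7, r2 -> r6=0xce
epilogue: pop r5=0xc4, sp=0xac
r3 is caller-saved -> body value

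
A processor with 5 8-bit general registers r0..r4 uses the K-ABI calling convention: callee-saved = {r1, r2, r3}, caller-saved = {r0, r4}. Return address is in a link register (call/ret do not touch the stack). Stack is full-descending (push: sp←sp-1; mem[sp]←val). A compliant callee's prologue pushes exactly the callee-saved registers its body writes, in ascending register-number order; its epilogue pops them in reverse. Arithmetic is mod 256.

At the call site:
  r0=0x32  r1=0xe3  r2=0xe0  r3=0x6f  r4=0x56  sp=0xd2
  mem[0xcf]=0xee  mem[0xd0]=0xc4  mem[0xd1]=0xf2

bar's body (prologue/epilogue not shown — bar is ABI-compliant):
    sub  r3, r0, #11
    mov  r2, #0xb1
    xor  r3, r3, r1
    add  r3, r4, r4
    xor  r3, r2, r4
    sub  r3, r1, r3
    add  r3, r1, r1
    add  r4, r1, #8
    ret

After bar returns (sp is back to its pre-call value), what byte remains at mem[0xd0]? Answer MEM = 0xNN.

prologue: push r2 → mem[0xd1]=0xe0, sp=0xd1
prologue: push r3 → mem[0xd0]=0x6f, sp=0xd0
body[0] sub  r3, r0, #11 → r3=0x27
body[1] mov  r2, #0xb1 → r2=0xb1
body[2] xor  r3, r3, r1 → r3=0xc4
body[3] add  r3, r4, r4 → r3=0xac
body[4] xor  r3, r2, r4 → r3=0xe7
body[5] sub  r3, r1, r3 → r3=0xfc
body[6] add  r3, r1, r1 → r3=0xc6
body[7] add  r4, r1, #8 → r4=0xeb
epilogue: pop r3=0x6f, sp=0xd1
epilogue: pop r2=0xe0, sp=0xd2
prologue pushed ['r2', 'r3'] at ['0xd1', '0xd0']

MEM = 0x6f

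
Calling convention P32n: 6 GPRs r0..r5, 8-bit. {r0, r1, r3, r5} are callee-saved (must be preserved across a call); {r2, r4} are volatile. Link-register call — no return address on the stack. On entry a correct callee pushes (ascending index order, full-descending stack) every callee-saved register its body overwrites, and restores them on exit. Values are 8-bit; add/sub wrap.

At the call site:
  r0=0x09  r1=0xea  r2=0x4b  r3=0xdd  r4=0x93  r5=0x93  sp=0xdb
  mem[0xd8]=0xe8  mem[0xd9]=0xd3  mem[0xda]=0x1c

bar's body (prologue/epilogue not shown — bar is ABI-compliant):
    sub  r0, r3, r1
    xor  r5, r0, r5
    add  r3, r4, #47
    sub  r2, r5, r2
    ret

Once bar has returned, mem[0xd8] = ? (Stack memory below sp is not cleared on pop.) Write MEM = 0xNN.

MEM = 0x93

prologue: push r0 -> mem[0xda]=0x09, sp=0xda
prologue: push r3 -> mem[0xd9]=0xdd, sp=0xd9
prologue: push r5 -> mem[0xd8]=0x93, sp=0xd8
body[0] sub  r0, r3, r1 -> r0=0xf3
body[1] xor  r5, r0, r5 -> r5=0x60
body[2] add  r3, r4, #47 -> r3=0xc2
body[3] sub  r2, r5, r2 -> r2=0x15
epilogue: pop r5=0x93, sp=0xd9
epilogue: pop r3=0xdd, sp=0xda
epilogue: pop r0=0x09, sp=0xdb
prologue pushed ['r0', 'r3', 'r5'] at ['0xda', '0xd9', '0xd8']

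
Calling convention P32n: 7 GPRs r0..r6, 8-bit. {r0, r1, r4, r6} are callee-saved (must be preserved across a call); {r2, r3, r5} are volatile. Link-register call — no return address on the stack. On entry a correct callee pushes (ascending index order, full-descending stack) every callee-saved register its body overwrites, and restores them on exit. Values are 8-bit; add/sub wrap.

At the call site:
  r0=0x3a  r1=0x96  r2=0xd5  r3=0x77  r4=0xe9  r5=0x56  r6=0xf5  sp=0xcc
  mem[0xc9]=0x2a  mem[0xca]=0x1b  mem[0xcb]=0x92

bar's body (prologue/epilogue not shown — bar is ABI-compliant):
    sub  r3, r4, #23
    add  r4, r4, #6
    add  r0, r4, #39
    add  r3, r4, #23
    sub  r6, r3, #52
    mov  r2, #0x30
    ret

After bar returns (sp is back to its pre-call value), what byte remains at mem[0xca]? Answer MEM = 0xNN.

prologue: push r0 → mem[0xcb]=0x3a, sp=0xcb
prologue: push r4 → mem[0xca]=0xe9, sp=0xca
prologue: push r6 → mem[0xc9]=0xf5, sp=0xc9
body[0] sub  r3, r4, #23 → r3=0xd2
body[1] add  r4, r4, #6 → r4=0xef
body[2] add  r0, r4, #39 → r0=0x16
body[3] add  r3, r4, #23 → r3=0x06
body[4] sub  r6, r3, #52 → r6=0xd2
body[5] mov  r2, #0x30 → r2=0x30
epilogue: pop r6=0xf5, sp=0xca
epilogue: pop r4=0xe9, sp=0xcb
epilogue: pop r0=0x3a, sp=0xcc
prologue pushed ['r0', 'r4', 'r6'] at ['0xcb', '0xca', '0xc9']

MEM = 0xe9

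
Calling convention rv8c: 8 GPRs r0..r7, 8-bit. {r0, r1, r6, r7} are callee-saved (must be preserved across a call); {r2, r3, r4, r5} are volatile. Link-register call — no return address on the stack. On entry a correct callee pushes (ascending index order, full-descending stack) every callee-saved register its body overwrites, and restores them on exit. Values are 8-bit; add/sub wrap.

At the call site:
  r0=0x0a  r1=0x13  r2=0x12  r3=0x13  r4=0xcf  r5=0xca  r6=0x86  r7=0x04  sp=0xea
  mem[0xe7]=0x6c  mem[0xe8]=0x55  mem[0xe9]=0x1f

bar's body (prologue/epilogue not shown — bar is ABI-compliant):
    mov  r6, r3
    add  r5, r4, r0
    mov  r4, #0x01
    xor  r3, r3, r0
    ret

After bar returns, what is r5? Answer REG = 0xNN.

REG = 0xd9

prologue: push r6 -> mem[0xe9]=0x86, sp=0xe9
body[0] mov  r6, r3 -> r6=0x13
body[1] add  r5, r4, r0 -> r5=0xd9
body[2] mov  r4, #0x01 -> r4=0x01
body[3] xor  r3, r3, r0 -> r3=0x19
epilogue: pop r6=0x86, sp=0xea
r5 is caller-saved -> body value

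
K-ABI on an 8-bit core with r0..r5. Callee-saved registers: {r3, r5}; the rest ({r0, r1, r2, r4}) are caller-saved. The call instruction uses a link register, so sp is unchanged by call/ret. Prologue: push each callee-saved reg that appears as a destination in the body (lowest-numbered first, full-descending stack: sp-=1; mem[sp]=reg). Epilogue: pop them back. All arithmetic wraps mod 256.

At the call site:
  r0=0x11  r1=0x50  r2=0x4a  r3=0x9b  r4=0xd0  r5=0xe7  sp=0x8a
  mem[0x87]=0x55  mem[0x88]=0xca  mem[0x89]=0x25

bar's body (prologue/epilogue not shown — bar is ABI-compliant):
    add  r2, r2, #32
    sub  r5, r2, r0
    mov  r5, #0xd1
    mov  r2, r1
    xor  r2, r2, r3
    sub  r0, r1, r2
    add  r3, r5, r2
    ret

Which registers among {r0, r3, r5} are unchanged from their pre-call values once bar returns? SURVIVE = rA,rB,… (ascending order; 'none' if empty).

prologue: push r3 → mem[0x89]=0x9b, sp=0x89
prologue: push r5 → mem[0x88]=0xe7, sp=0x88
body[0] add  r2, r2, #32 → r2=0x6a
body[1] sub  r5, r2, r0 → r5=0x59
body[2] mov  r5, #0xd1 → r5=0xd1
body[3] mov  r2, r1 → r2=0x50
body[4] xor  r2, r2, r3 → r2=0xcb
body[5] sub  r0, r1, r2 → r0=0x85
body[6] add  r3, r5, r2 → r3=0x9c
epilogue: pop r5=0xe7, sp=0x89
epilogue: pop r3=0x9b, sp=0x8a
r0: caller-saved, written=True
r3: callee-saved, written=True
r5: callee-saved, written=True

SURVIVE = r3,r5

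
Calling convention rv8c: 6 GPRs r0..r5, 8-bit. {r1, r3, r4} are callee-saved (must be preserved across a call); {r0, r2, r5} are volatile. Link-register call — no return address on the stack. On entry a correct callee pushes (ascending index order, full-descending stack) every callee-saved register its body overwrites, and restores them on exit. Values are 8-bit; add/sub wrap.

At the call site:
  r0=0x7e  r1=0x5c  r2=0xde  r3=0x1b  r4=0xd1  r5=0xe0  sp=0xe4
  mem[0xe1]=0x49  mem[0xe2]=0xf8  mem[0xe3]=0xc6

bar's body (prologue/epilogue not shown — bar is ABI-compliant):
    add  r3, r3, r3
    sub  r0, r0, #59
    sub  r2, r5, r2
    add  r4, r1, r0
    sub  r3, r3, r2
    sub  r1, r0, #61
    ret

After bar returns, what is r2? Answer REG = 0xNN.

REG = 0x02

prologue: push r1 -> mem[0xe3]=0x5c, sp=0xe3
prologue: push r3 -> mem[0xe2]=0x1b, sp=0xe2
prologue: push r4 -> mem[0xe1]=0xd1, sp=0xe1
body[0] add  r3, r3, r3 -> r3=0x36
body[1] sub  r0, r0, #59 -> r0=0x43
body[2] sub  r2, r5, r2 -> r2=0x02
body[3] add  r4, r1, r0 -> r4=0x9f
body[4] sub  r3, r3, r2 -> r3=0x34
body[5] sub  r1, r0, #61 -> r1=0x06
epilogue: pop r4=0xd1, sp=0xe2
epilogue: pop r3=0x1b, sp=0xe3
epilogue: pop r1=0x5c, sp=0xe4
r2 is caller-saved -> body value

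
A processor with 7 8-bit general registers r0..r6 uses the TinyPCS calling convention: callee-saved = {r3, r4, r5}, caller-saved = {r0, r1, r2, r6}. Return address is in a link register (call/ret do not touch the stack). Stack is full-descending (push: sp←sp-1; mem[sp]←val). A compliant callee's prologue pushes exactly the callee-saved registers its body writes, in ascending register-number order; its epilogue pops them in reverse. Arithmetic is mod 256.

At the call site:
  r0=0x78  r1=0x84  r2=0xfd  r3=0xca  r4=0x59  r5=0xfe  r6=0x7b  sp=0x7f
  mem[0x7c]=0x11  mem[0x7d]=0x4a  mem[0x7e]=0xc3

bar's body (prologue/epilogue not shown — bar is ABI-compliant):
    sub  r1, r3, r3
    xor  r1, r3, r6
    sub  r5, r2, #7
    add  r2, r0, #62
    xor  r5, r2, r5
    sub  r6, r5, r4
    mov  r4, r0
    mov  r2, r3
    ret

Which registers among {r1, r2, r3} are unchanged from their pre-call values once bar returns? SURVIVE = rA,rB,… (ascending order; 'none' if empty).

prologue: push r4 -> mem[0x7e]=0x59, sp=0x7e
prologue: push r5 -> mem[0x7d]=0xfe, sp=0x7d
body[0] sub  r1, r3, r3 -> r1=0x00
body[1] xor  r1, r3, r6 -> r1=0xb1
body[2] sub  r5, r2, #7 -> r5=0xf6
body[3] add  r2, r0, #62 -> r2=0xb6
body[4] xor  r5, r2, r5 -> r5=0x40
body[5] sub  r6, r5, r4 -> r6=0xe7
body[6] mov  r4, r0 -> r4=0x78
body[7] mov  r2, r3 -> r2=0xca
epilogue: pop r5=0xfe, sp=0x7e
epilogue: pop r4=0x59, sp=0x7f
r1: caller-saved, written=True
r2: caller-saved, written=True
r3: callee-saved, written=False

SURVIVE = r3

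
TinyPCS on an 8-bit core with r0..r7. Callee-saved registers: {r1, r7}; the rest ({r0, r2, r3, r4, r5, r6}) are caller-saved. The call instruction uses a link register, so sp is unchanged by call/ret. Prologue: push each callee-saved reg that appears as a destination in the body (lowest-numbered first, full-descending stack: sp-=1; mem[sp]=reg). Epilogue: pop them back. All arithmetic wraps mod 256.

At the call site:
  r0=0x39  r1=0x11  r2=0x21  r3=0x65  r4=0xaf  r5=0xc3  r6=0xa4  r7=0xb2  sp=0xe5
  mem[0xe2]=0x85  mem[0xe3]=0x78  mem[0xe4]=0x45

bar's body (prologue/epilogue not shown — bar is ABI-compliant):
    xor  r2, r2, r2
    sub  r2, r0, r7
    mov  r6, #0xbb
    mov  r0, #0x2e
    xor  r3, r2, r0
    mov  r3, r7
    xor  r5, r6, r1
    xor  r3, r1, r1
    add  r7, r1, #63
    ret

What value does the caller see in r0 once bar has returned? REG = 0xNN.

prologue: push r7 -> mem[0xe4]=0xb2, sp=0xe4
body[0] xor  r2, r2, r2 -> r2=0x00
body[1] sub  r2, r0, r7 -> r2=0x87
body[2] mov  r6, #0xbb -> r6=0xbb
body[3] mov  r0, #0x2e -> r0=0x2e
body[4] xor  r3, r2, r0 -> r3=0xa9
body[5] mov  r3, r7 -> r3=0xb2
body[6] xor  r5, r6, r1 -> r5=0xaa
body[7] xor  r3, r1, r1 -> r3=0x00
body[8] add  r7, r1, #63 -> r7=0x50
epilogue: pop r7=0xb2, sp=0xe5
r0 is caller-saved -> body value

REG = 0x2e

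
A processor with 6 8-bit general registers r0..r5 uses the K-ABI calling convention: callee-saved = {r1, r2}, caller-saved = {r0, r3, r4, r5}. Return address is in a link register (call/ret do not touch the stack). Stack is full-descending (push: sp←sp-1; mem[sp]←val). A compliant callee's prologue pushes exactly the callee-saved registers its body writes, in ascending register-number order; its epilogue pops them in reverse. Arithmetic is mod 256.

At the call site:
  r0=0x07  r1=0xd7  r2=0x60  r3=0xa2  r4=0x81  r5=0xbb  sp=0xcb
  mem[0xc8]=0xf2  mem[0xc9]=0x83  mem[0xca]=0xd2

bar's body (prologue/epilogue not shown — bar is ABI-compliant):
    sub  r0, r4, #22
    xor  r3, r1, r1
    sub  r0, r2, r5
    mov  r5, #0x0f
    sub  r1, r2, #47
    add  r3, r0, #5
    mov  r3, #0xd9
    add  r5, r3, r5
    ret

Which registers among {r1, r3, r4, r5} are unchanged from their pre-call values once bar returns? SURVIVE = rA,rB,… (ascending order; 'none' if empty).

SURVIVE = r1,r4

prologue: push r1 -> mem[0xca]=0xd7, sp=0xca
body[0] sub  r0, r4, #22 -> r0=0x6b
body[1] xor  r3, r1, r1 -> r3=0x00
body[2] sub  r0, r2, r5 -> r0=0xa5
body[3] mov  r5, #0x0f -> r5=0x0f
body[4] sub  r1, r2, #47 -> r1=0x31
body[5] add  r3, r0, #5 -> r3=0xaa
body[6] mov  r3, #0xd9 -> r3=0xd9
body[7] add  r5, r3, r5 -> r5=0xe8
epilogue: pop r1=0xd7, sp=0xcb
r1: callee-saved, written=True
r3: caller-saved, written=True
r4: caller-saved, written=False
r5: caller-saved, written=True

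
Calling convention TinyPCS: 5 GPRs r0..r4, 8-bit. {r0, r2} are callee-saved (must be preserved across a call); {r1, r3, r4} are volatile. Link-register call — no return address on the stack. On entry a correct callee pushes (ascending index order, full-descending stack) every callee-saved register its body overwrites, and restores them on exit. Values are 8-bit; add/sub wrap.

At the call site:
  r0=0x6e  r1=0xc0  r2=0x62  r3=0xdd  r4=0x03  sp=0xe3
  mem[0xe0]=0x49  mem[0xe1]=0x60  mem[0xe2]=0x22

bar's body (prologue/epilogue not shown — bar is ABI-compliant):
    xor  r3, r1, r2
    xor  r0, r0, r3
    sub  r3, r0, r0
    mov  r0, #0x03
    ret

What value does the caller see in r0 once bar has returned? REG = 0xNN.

prologue: push r0 -> mem[0xe2]=0x6e, sp=0xe2
body[0] xor  r3, r1, r2 -> r3=0xa2
body[1] xor  r0, r0, r3 -> r0=0xcc
body[2] sub  r3, r0, r0 -> r3=0x00
body[3] mov  r0, #0x03 -> r0=0x03
epilogue: pop r0=0x6e, sp=0xe3
r0 is callee-saved -> restored

REG = 0x6e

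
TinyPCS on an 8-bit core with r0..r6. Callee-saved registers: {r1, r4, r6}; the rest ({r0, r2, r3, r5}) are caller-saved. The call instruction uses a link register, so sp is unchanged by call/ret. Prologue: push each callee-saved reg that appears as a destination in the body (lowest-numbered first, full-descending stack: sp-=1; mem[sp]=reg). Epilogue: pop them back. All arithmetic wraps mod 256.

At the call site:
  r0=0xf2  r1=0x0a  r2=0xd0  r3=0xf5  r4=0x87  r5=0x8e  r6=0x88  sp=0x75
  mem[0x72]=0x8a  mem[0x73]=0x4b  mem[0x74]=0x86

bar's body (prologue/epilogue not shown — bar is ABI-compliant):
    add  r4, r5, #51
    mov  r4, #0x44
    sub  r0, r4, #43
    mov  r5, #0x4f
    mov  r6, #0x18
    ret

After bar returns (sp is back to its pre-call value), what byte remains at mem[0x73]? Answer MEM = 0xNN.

MEM = 0x88

prologue: push r4 → mem[0x74]=0x87, sp=0x74
prologue: push r6 → mem[0x73]=0x88, sp=0x73
body[0] add  r4, r5, #51 → r4=0xc1
body[1] mov  r4, #0x44 → r4=0x44
body[2] sub  r0, r4, #43 → r0=0x19
body[3] mov  r5, #0x4f → r5=0x4f
body[4] mov  r6, #0x18 → r6=0x18
epilogue: pop r6=0x88, sp=0x74
epilogue: pop r4=0x87, sp=0x75
prologue pushed ['r4', 'r6'] at ['0x74', '0x73']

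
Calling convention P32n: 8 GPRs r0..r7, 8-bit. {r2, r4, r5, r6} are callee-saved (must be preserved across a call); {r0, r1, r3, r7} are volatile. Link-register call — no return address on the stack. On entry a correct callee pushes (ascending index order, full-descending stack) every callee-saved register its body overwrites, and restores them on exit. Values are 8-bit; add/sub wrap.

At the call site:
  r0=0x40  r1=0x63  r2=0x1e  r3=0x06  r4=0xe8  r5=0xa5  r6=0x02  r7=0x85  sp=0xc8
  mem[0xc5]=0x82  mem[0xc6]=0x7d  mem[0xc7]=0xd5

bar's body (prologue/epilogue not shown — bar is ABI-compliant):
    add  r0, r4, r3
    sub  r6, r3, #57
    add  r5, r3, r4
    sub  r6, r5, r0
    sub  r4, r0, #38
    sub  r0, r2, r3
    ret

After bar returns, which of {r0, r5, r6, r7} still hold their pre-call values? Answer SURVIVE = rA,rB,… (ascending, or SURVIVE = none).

prologue: push r4 → mem[0xc7]=0xe8, sp=0xc7
prologue: push r5 → mem[0xc6]=0xa5, sp=0xc6
prologue: push r6 → mem[0xc5]=0x02, sp=0xc5
body[0] add  r0, r4, r3 → r0=0xee
body[1] sub  r6, r3, #57 → r6=0xcd
body[2] add  r5, r3, r4 → r5=0xee
body[3] sub  r6, r5, r0 → r6=0x00
body[4] sub  r4, r0, #38 → r4=0xc8
body[5] sub  r0, r2, r3 → r0=0x18
epilogue: pop r6=0x02, sp=0xc6
epilogue: pop r5=0xa5, sp=0xc7
epilogue: pop r4=0xe8, sp=0xc8
r0: caller-saved, written=True
r5: callee-saved, written=True
r6: callee-saved, written=True
r7: caller-saved, written=False

SURVIVE = r5,r6,r7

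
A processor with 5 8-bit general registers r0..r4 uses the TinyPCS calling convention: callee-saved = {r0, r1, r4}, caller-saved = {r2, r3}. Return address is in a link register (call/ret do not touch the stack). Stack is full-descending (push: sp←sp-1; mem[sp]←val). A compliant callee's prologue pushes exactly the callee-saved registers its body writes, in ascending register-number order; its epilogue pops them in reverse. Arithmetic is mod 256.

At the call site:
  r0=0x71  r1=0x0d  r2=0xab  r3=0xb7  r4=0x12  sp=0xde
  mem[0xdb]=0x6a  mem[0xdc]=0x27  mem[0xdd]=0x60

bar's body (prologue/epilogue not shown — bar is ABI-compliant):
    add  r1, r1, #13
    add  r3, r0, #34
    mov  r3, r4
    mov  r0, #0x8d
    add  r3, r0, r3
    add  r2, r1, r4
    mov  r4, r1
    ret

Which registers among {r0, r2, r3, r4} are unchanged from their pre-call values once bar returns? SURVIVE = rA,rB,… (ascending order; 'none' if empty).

prologue: push r0 -> mem[0xdd]=0x71, sp=0xdd
prologue: push r1 -> mem[0xdc]=0x0d, sp=0xdc
prologue: push r4 -> mem[0xdb]=0x12, sp=0xdb
body[0] add  r1, r1, #13 -> r1=0x1a
body[1] add  r3, r0, #34 -> r3=0x93
body[2] mov  r3, r4 -> r3=0x12
body[3] mov  r0, #0x8d -> r0=0x8d
body[4] add  r3, r0, r3 -> r3=0x9f
body[5] add  r2, r1, r4 -> r2=0x2c
body[6] mov  r4, r1 -> r4=0x1a
epilogue: pop r4=0x12, sp=0xdc
epilogue: pop r1=0x0d, sp=0xdd
epilogue: pop r0=0x71, sp=0xde
r0: callee-saved, written=True
r2: caller-saved, written=True
r3: caller-saved, written=True
r4: callee-saved, written=True

SURVIVE = r0,r4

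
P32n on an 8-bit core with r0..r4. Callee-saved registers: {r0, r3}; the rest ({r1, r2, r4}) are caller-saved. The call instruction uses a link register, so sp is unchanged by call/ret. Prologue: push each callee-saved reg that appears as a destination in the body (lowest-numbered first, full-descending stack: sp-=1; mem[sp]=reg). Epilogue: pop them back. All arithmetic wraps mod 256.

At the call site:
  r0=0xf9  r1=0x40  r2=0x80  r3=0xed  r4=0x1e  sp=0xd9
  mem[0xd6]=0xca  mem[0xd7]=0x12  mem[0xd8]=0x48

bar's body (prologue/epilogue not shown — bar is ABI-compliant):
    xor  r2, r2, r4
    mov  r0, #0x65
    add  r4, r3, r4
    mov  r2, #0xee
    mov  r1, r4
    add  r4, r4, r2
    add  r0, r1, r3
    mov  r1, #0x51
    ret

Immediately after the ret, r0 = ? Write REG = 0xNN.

REG = 0xf9

prologue: push r0 → mem[0xd8]=0xf9, sp=0xd8
body[0] xor  r2, r2, r4 → r2=0x9e
body[1] mov  r0, #0x65 → r0=0x65
body[2] add  r4, r3, r4 → r4=0x0b
body[3] mov  r2, #0xee → r2=0xee
body[4] mov  r1, r4 → r1=0x0b
body[5] add  r4, r4, r2 → r4=0xf9
body[6] add  r0, r1, r3 → r0=0xf8
body[7] mov  r1, #0x51 → r1=0x51
epilogue: pop r0=0xf9, sp=0xd9
r0 is callee-saved → restored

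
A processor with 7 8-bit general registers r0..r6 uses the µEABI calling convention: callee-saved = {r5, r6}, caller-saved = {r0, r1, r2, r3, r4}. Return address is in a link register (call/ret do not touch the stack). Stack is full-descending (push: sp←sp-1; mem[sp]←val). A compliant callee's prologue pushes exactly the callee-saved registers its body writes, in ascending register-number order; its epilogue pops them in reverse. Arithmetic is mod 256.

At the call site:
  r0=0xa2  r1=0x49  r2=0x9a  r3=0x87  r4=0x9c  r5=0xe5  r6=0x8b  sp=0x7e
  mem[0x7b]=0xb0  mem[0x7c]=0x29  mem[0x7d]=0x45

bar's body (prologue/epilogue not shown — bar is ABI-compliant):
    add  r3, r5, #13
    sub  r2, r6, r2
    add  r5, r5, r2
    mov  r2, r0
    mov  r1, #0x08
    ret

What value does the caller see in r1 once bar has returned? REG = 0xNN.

prologue: push r5 → mem[0x7d]=0xe5, sp=0x7d
body[0] add  r3, r5, #13 → r3=0xf2
body[1] sub  r2, r6, r2 → r2=0xf1
body[2] add  r5, r5, r2 → r5=0xd6
body[3] mov  r2, r0 → r2=0xa2
body[4] mov  r1, #0x08 → r1=0x08
epilogue: pop r5=0xe5, sp=0x7e
r1 is caller-saved → body value

REG = 0x08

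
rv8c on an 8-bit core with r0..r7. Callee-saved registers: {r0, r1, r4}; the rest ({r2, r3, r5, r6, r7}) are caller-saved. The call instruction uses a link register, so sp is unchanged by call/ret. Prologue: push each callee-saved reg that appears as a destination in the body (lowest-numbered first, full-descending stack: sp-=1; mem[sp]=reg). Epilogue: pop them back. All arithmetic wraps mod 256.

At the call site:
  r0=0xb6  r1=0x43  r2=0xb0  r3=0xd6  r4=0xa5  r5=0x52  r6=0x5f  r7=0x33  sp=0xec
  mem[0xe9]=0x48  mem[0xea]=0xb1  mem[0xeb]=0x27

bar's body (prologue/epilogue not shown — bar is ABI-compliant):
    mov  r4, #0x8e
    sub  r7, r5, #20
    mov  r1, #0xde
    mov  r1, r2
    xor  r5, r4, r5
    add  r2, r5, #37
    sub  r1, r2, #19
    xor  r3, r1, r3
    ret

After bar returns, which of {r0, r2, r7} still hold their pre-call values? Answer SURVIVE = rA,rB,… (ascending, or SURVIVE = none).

prologue: push r1 → mem[0xeb]=0x43, sp=0xeb
prologue: push r4 → mem[0xea]=0xa5, sp=0xea
body[0] mov  r4, #0x8e → r4=0x8e
body[1] sub  r7, r5, #20 → r7=0x3e
body[2] mov  r1, #0xde → r1=0xde
body[3] mov  r1, r2 → r1=0xb0
body[4] xor  r5, r4, r5 → r5=0xdc
body[5] add  r2, r5, #37 → r2=0x01
body[6] sub  r1, r2, #19 → r1=0xee
body[7] xor  r3, r1, r3 → r3=0x38
epilogue: pop r4=0xa5, sp=0xeb
epilogue: pop r1=0x43, sp=0xec
r0: callee-saved, written=False
r2: caller-saved, written=True
r7: caller-saved, written=True

SURVIVE = r0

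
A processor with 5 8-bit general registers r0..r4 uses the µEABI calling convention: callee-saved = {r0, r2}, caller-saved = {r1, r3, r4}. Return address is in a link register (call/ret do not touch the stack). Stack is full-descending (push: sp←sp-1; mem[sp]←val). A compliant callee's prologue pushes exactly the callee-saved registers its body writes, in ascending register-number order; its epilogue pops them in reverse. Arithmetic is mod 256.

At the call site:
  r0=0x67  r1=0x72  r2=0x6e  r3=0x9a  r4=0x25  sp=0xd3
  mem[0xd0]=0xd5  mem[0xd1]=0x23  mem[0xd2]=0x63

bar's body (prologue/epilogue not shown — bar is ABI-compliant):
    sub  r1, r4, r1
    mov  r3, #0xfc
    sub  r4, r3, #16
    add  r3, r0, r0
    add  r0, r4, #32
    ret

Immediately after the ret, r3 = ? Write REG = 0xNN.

prologue: push r0 → mem[0xd2]=0x67, sp=0xd2
body[0] sub  r1, r4, r1 → r1=0xb3
body[1] mov  r3, #0xfc → r3=0xfc
body[2] sub  r4, r3, #16 → r4=0xec
body[3] add  r3, r0, r0 → r3=0xce
body[4] add  r0, r4, #32 → r0=0x0c
epilogue: pop r0=0x67, sp=0xd3
r3 is caller-saved → body value

REG = 0xce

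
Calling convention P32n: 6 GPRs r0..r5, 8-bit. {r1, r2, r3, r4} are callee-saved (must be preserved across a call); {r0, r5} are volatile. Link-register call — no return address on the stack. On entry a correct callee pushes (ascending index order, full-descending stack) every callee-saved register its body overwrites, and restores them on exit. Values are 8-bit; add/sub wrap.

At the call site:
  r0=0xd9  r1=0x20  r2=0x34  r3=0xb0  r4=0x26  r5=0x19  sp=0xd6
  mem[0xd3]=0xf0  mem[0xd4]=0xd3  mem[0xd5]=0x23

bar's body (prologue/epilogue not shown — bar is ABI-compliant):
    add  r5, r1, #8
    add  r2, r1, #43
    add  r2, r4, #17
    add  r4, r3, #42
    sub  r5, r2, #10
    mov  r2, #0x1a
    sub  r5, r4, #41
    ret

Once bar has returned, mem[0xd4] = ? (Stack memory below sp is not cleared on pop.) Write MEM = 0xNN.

prologue: push r2 -> mem[0xd5]=0x34, sp=0xd5
prologue: push r4 -> mem[0xd4]=0x26, sp=0xd4
body[0] add  r5, r1, #8 -> r5=0x28
body[1] add  r2, r1, #43 -> r2=0x4b
body[2] add  r2, r4, #17 -> r2=0x37
body[3] add  r4, r3, #42 -> r4=0xda
body[4] sub  r5, r2, #10 -> r5=0x2d
body[5] mov  r2, #0x1a -> r2=0x1a
body[6] sub  r5, r4, #41 -> r5=0xb1
epilogue: pop r4=0x26, sp=0xd5
epilogue: pop r2=0x34, sp=0xd6
prologue pushed ['r2', 'r4'] at ['0xd5', '0xd4']

MEM = 0x26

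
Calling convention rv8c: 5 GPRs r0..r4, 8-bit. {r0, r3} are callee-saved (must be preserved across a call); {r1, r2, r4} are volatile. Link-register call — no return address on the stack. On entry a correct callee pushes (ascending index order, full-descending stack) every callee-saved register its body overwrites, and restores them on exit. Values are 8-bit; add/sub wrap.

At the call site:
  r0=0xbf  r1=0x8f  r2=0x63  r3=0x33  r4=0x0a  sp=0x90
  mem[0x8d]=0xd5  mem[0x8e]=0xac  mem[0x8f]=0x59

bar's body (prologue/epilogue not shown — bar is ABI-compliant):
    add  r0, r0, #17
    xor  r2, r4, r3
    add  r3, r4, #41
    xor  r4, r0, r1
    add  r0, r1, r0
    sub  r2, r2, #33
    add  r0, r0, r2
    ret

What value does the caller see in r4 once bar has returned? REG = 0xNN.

REG = 0x5f

prologue: push r0 → mem[0x8f]=0xbf, sp=0x8f
prologue: push r3 → mem[0x8e]=0x33, sp=0x8e
body[0] add  r0, r0, #17 → r0=0xd0
body[1] xor  r2, r4, r3 → r2=0x39
body[2] add  r3, r4, #41 → r3=0x33
body[3] xor  r4, r0, r1 → r4=0x5f
body[4] add  r0, r1, r0 → r0=0x5f
body[5] sub  r2, r2, #33 → r2=0x18
body[6] add  r0, r0, r2 → r0=0x77
epilogue: pop r3=0x33, sp=0x8f
epilogue: pop r0=0xbf, sp=0x90
r4 is caller-saved → body value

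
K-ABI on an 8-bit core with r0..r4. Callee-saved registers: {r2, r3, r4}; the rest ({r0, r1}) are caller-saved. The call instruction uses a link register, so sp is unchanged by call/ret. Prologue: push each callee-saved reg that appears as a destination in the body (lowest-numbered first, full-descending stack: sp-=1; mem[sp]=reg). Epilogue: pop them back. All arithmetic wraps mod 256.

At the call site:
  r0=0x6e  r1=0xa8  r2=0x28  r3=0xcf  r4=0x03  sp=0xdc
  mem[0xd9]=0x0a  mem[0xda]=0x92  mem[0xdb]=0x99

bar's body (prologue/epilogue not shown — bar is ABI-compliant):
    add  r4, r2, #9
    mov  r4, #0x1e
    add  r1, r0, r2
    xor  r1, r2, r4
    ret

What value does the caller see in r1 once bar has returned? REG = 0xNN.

REG = 0x36

prologue: push r4 → mem[0xdb]=0x03, sp=0xdb
body[0] add  r4, r2, #9 → r4=0x31
body[1] mov  r4, #0x1e → r4=0x1e
body[2] add  r1, r0, r2 → r1=0x96
body[3] xor  r1, r2, r4 → r1=0x36
epilogue: pop r4=0x03, sp=0xdc
r1 is caller-saved → body value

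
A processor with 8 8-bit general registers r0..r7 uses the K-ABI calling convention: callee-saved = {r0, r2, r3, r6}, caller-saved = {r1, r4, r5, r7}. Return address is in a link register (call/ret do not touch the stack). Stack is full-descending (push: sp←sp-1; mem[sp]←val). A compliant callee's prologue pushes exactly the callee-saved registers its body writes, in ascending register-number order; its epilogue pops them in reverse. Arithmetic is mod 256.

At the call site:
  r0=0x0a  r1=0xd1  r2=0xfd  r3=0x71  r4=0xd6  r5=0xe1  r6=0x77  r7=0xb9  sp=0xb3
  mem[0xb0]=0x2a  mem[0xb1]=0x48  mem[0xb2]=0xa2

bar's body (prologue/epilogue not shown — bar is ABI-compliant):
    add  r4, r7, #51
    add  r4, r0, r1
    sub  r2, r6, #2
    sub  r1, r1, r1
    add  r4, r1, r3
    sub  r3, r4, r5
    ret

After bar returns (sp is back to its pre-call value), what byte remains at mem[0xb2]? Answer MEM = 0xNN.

prologue: push r2 → mem[0xb2]=0xfd, sp=0xb2
prologue: push r3 → mem[0xb1]=0x71, sp=0xb1
body[0] add  r4, r7, #51 → r4=0xec
body[1] add  r4, r0, r1 → r4=0xdb
body[2] sub  r2, r6, #2 → r2=0x75
body[3] sub  r1, r1, r1 → r1=0x00
body[4] add  r4, r1, r3 → r4=0x71
body[5] sub  r3, r4, r5 → r3=0x90
epilogue: pop r3=0x71, sp=0xb2
epilogue: pop r2=0xfd, sp=0xb3
prologue pushed ['r2', 'r3'] at ['0xb2', '0xb1']

MEM = 0xfd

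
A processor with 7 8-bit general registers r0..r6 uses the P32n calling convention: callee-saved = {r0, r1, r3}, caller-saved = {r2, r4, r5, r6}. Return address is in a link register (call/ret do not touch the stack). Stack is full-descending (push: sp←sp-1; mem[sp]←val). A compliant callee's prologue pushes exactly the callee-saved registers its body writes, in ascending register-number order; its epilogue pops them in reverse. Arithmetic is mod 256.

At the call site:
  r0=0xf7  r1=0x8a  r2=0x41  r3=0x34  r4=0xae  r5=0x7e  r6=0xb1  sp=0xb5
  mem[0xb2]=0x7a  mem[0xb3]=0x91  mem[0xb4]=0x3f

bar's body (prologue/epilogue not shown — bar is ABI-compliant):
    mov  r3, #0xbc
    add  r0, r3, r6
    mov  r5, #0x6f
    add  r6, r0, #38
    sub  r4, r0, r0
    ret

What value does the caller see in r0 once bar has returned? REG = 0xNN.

REG = 0xf7

prologue: push r0 → mem[0xb4]=0xf7, sp=0xb4
prologue: push r3 → mem[0xb3]=0x34, sp=0xb3
body[0] mov  r3, #0xbc → r3=0xbc
body[1] add  r0, r3, r6 → r0=0x6d
body[2] mov  r5, #0x6f → r5=0x6f
body[3] add  r6, r0, #38 → r6=0x93
body[4] sub  r4, r0, r0 → r4=0x00
epilogue: pop r3=0x34, sp=0xb4
epilogue: pop r0=0xf7, sp=0xb5
r0 is callee-saved → restored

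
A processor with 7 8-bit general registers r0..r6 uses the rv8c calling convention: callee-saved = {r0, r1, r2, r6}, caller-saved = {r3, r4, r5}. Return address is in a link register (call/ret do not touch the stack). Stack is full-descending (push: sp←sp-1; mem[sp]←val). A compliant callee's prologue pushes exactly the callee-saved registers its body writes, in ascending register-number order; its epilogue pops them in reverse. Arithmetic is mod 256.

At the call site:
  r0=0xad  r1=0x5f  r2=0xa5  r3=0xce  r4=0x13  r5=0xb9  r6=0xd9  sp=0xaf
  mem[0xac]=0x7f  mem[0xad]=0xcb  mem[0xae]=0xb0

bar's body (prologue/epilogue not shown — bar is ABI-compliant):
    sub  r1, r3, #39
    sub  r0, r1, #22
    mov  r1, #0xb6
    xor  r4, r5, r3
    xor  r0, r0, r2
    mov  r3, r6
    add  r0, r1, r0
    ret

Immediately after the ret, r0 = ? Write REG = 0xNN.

REG = 0xad

prologue: push r0 -> mem[0xae]=0xad, sp=0xae
prologue: push r1 -> mem[0xad]=0x5f, sp=0xad
body[0] sub  r1, r3, #39 -> r1=0xa7
body[1] sub  r0, r1, #22 -> r0=0x91
body[2] mov  r1, #0xb6 -> r1=0xb6
body[3] xor  r4, r5, r3 -> r4=0x77
body[4] xor  r0, r0, r2 -> r0=0x34
body[5] mov  r3, r6 -> r3=0xd9
body[6] add  r0, r1, r0 -> r0=0xea
epilogue: pop r1=0x5f, sp=0xae
epilogue: pop r0=0xad, sp=0xaf
r0 is callee-saved -> restored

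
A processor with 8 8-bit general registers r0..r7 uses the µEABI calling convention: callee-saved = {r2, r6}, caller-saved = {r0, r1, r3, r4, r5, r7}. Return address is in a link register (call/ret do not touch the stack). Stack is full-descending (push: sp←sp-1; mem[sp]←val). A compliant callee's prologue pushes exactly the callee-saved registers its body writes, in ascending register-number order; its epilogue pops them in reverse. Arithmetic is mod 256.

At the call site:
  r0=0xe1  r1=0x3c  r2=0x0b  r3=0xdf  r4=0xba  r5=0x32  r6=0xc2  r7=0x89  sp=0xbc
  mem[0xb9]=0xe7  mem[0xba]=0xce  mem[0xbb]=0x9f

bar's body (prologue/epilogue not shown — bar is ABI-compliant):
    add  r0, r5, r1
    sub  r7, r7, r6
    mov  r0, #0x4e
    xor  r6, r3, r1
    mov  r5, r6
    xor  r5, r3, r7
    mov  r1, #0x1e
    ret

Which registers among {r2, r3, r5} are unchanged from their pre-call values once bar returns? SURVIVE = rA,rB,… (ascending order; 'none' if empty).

SURVIVE = r2,r3

prologue: push r6 -> mem[0xbb]=0xc2, sp=0xbb
body[0] add  r0, r5, r1 -> r0=0x6e
body[1] sub  r7, r7, r6 -> r7=0xc7
body[2] mov  r0, #0x4e -> r0=0x4e
body[3] xor  r6, r3, r1 -> r6=0xe3
body[4] mov  r5, r6 -> r5=0xe3
body[5] xor  r5, r3, r7 -> r5=0x18
body[6] mov  r1, #0x1e -> r1=0x1e
epilogue: pop r6=0xc2, sp=0xbc
r2: callee-saved, written=False
r3: caller-saved, written=False
r5: caller-saved, written=True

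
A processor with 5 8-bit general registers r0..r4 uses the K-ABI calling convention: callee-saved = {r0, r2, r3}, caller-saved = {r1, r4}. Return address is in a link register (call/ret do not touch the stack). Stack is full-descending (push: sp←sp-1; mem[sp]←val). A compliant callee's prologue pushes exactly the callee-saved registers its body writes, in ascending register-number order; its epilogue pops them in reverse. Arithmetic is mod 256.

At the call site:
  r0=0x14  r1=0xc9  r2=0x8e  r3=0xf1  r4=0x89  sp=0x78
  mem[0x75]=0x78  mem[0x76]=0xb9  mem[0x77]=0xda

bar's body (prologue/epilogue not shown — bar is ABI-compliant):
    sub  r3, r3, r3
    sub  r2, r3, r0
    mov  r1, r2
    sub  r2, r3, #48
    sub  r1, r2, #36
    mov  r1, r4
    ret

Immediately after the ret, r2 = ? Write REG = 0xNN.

REG = 0x8e

prologue: push r2 -> mem[0x77]=0x8e, sp=0x77
prologue: push r3 -> mem[0x76]=0xf1, sp=0x76
body[0] sub  r3, r3, r3 -> r3=0x00
body[1] sub  r2, r3, r0 -> r2=0xec
body[2] mov  r1, r2 -> r1=0xec
body[3] sub  r2, r3, #48 -> r2=0xd0
body[4] sub  r1, r2, #36 -> r1=0xac
body[5] mov  r1, r4 -> r1=0x89
epilogue: pop r3=0xf1, sp=0x77
epilogue: pop r2=0x8e, sp=0x78
r2 is callee-saved -> restored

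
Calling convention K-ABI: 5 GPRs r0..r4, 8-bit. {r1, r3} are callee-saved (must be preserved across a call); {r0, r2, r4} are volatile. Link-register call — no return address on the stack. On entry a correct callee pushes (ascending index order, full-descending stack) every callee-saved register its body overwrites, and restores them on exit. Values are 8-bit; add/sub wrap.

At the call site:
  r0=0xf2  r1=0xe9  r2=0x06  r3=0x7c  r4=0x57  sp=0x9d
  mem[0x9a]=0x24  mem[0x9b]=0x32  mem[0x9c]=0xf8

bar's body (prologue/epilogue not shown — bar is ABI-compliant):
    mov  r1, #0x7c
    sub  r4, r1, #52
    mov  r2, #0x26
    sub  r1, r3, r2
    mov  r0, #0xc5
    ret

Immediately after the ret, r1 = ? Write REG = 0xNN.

prologue: push r1 → mem[0x9c]=0xe9, sp=0x9c
body[0] mov  r1, #0x7c → r1=0x7c
body[1] sub  r4, r1, #52 → r4=0x48
body[2] mov  r2, #0x26 → r2=0x26
body[3] sub  r1, r3, r2 → r1=0x56
body[4] mov  r0, #0xc5 → r0=0xc5
epilogue: pop r1=0xe9, sp=0x9d
r1 is callee-saved → restored

REG = 0xe9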